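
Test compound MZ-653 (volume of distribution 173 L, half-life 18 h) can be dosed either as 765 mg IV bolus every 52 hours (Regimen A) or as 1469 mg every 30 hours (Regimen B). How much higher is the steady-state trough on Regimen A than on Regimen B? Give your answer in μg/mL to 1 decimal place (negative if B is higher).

-3.2 μg/mL

Regimen A: f = (1/2)^(52/18) ≈ 0.1350; Cmin,ss = (765/173)·f/(1−f) ≈ 0.690 μg/mL.
Regimen B: f = (1/2)^(30/18) ≈ 0.3150; Cmin,ss = (1469/173)·f/(1−f) ≈ 3.905 μg/mL.
Difference ≈ 0.690 − 3.905 ≈ -3.215 μg/mL.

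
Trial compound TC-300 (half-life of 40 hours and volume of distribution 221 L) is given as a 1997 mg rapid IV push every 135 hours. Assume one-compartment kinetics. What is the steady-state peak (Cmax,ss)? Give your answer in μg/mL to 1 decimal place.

10.0 μg/mL

Over one 135-h interval, 135/40 ≈ 3.375 half-lives elapse, leaving f ≈ 0.0964 of each dose.
At steady state, accumulation factor R = 1/(1 − e^(−kτ)) ≈ 1.1067.
Single-dose peak C₀ = D/Vd = 1997/221 ≈ 9.036 μg/mL.
Cmax,ss = C₀/(1 − f) ≈ 9.036/0.9036 ≈ 10.000 μg/mL.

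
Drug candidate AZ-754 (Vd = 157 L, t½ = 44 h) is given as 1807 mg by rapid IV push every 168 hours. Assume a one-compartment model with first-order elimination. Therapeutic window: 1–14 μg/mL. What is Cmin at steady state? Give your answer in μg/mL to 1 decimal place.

τ/t½ = 168/44 ≈ 3.8182, so fraction remaining f = (1/2)^(168/44) ≈ 0.0709.
Each bolus raises the concentration by D/Vd = 1807/157 ≈ 11.510 μg/mL.
Steady-state trough Cmin,ss = C₀·f/(1−f) ≈ 11.510 × 0.0709/0.9291 ≈ 0.878 μg/mL.
Trough 0.9 μg/mL vs MEC 1 μg/mL: subtherapeutic.

0.9 μg/mL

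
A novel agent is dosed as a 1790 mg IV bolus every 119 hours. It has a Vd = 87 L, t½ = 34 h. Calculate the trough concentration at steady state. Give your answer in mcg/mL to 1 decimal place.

k = ln2/t½ = ln2/34 ≈ 0.020387 h⁻¹; fraction remaining f = e^(−kτ) = e^(−0.020387×119) ≈ 0.0884.
Single-dose peak C₀ = D/Vd = 1790/87 ≈ 20.575 mcg/mL.
Steady-state trough Cmin,ss = C₀·f/(1−f) ≈ 20.575 × 0.0884/0.9116 ≈ 1.995 mcg/mL.

2.0 mcg/mL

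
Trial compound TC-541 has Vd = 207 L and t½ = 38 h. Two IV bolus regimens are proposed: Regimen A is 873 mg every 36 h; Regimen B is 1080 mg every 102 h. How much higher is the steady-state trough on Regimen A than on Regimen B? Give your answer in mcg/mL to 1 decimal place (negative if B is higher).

3.6 mcg/mL

Regimen A: f = (1/2)^(36/38) ≈ 0.5186; Cmin,ss = (873/207)·f/(1−f) ≈ 4.543 mcg/mL.
Regimen B: f = (1/2)^(102/38) ≈ 0.1556; Cmin,ss = (1080/207)·f/(1−f) ≈ 0.961 mcg/mL.
Difference ≈ 4.543 − 0.961 ≈ 3.582 mcg/mL.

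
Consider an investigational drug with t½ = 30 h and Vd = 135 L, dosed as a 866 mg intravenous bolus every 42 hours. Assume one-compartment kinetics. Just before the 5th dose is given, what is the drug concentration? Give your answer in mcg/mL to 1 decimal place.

f = (1/2)^(τ/t½) = (1/2)^(42/30) ≈ 0.3789.
C₀ = D/Vd = 866/135 ≈ 6.415 mcg/mL.
Before the 5th dose, 4 doses have been given. Superposition: Cmin = C₀·(f + f² + … + f^4).
≈ 6.415 × (0.3789 + 0.1436 + 0.0544 + 0.0206) ≈ 6.415 × 0.5975 ≈ 3.833 mcg/mL.

3.8 mcg/mL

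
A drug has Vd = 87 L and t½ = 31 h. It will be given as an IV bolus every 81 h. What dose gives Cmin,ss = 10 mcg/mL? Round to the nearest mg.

4452 mg

τ/t½ = 81/31 ≈ 2.6129, so f = (1/2)^(81/31) ≈ 0.163470.
Cmin,ss = (D/Vd)·f/(1−f), so D = Cmin,ss·Vd·(1−f)/f.
D = 10 × 87 × (1−f)/f ≈ 10 × 87 × 5.11733 ≈ 4452.08 mg.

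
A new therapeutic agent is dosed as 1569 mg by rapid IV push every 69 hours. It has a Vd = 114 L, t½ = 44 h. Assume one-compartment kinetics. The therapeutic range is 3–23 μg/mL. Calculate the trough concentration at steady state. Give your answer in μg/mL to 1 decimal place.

k = ln2/t½ = ln2/44 ≈ 0.015753 h⁻¹; fraction remaining f = e^(−kτ) = e^(−0.015753×69) ≈ 0.3372.
At steady state, accumulation factor R = 1/(1 − e^(−kτ)) ≈ 1.5088.
Each bolus raises the concentration by D/Vd = 1569/114 ≈ 13.763 μg/mL.
Cmax,ss = C₀/(1 − f) ≈ 13.763/0.6628 ≈ 20.765 μg/mL.
One interval later, Cmin,ss = Cmax,ss·e^(−kτ) ≈ 20.765 × 0.3372 ≈ 7.002 μg/mL.
Trough 7.0 μg/mL vs MEC 3 μg/mL: adequate.

7.0 μg/mL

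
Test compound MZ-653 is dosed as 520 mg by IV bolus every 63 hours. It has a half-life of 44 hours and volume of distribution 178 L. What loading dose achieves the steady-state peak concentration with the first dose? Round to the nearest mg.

f = (1/2)^(63/44) ≈ 0.370663; accumulation ratio R = 1/(1−f) ≈ 1.58897.
Loading dose to hit Cmax,ss on first dose: D_load = D_maint·R ≈ 520 × 1.58897 ≈ 826.26 mg.

826 mg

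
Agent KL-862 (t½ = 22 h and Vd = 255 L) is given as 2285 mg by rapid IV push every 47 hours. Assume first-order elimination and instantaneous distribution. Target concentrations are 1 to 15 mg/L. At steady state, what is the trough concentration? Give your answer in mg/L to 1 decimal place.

2.6 mg/L

τ/t½ = 47/22 ≈ 2.1364, so fraction remaining f = (1/2)^(47/22) ≈ 0.2275.
At steady state, accumulation factor R = 1/(1 − e^(−kτ)) ≈ 1.2945.
Single-dose peak C₀ = D/Vd = 2285/255 ≈ 8.961 mg/L.
Steady-state peak Cmax,ss = C₀·R ≈ 8.961 × 1.2945 ≈ 11.600 mg/L.
Steady-state trough Cmin,ss = Cmax,ss·f ≈ 11.600 × 0.2275 ≈ 2.639 mg/L.
Trough 2.6 mg/L vs MEC 1 mg/L: adequate.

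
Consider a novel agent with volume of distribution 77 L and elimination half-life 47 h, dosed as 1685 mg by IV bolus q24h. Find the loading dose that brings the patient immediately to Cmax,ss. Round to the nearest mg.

5653 mg

f = (1/2)^(24/47) ≈ 0.701912; accumulation ratio R = 1/(1−f) ≈ 3.35471.
Loading dose to hit Cmax,ss on first dose: D_load = D_maint·R ≈ 1685 × 3.35471 ≈ 5652.69 mg.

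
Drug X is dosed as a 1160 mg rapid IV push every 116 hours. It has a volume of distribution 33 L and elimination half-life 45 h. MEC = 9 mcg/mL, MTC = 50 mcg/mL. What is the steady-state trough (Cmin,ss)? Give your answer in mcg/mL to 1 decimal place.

τ/t½ = 116/45 ≈ 2.5778, so fraction remaining f = (1/2)^(116/45) ≈ 0.1675.
At steady state, accumulation factor R = 1/(1 − e^(−kτ)) ≈ 1.2012.
Single-dose peak C₀ = D/Vd = 1160/33 ≈ 35.152 mcg/mL.
Steady-state peak Cmax,ss = C₀·R ≈ 35.152 × 1.2012 ≈ 42.225 mcg/mL.
One interval later, Cmin,ss = Cmax,ss·e^(−kτ) ≈ 42.225 × 0.1675 ≈ 7.073 mcg/mL.
Trough 7.1 mcg/mL vs MEC 9 mcg/mL: subtherapeutic.

7.1 mcg/mL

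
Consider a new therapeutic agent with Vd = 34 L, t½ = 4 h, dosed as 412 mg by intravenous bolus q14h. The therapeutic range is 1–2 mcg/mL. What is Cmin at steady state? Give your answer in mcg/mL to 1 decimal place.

1.2 mcg/mL

Over one 14-h interval, 14/4 ≈ 3.5 half-lives elapse, leaving f ≈ 0.0884 of each dose.
Accumulation ratio R = 1/(1 − f) ≈ 1/0.9116 ≈ 1.0970.
Each bolus raises the concentration by D/Vd = 412/34 ≈ 12.118 mcg/mL.
Cmax,ss = C₀/(1 − f) ≈ 12.118/0.9116 ≈ 13.293 mcg/mL.
Steady-state trough Cmin,ss = Cmax,ss·f ≈ 13.293 × 0.0884 ≈ 1.175 mcg/mL.
Trough 1.2 mcg/mL vs MEC 1 mcg/mL: adequate.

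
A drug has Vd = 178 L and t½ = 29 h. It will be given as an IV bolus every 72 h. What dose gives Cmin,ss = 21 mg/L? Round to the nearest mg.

17156 mg

τ/t½ = 72/29 ≈ 2.4828, so f = (1/2)^(72/29) ≈ 0.178902.
Cmin,ss = (D/Vd)·f/(1−f), so D = Cmin,ss·Vd·(1−f)/f.
D = 21 × 178 × (1−f)/f ≈ 21 × 178 × 4.58965 ≈ 17156.11 mg.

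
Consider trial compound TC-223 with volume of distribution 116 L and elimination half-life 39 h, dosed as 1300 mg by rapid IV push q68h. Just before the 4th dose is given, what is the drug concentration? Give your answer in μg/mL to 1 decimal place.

f = (1/2)^(τ/t½) = (1/2)^(68/39) ≈ 0.2986.
C₀ = D/Vd = 1300/116 ≈ 11.207 μg/mL.
Before the 4th dose, 3 doses have been given. Superposition: Cmin = C₀·(f + f² + … + f^3).
≈ 11.207 × (0.2986 + 0.0892 + 0.0266) ≈ 11.207 × 0.4144 ≈ 4.644 μg/mL.

4.6 μg/mL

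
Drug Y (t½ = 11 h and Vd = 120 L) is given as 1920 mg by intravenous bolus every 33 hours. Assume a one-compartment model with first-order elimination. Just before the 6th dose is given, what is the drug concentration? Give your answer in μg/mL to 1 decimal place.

f = (1/2)^(τ/t½) = (1/2)^(33/11) ≈ 0.1250.
C₀ = D/Vd = 1920/120 ≈ 16.000 μg/mL.
Before the 6th dose, 5 doses have been given. Superposition: Cmin = C₀·(f + f² + … + f^5).
≈ 16.000 × (0.1250 + 0.0156 + 0.0020 + 0.0002 + 0.0000) ≈ 16.000 × 0.1428 ≈ 2.285 μg/mL.

2.3 μg/mL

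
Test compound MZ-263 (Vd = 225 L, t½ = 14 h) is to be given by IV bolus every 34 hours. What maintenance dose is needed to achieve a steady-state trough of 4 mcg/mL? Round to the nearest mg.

3945 mg

τ/t½ = 34/14 ≈ 2.4286, so f = (1/2)^(34/14) ≈ 0.185749.
Cmin,ss = (D/Vd)·f/(1−f), so D = Cmin,ss·Vd·(1−f)/f.
D = 4 × 225 × (1−f)/f ≈ 4 × 225 × 4.38361 ≈ 3945.25 mg.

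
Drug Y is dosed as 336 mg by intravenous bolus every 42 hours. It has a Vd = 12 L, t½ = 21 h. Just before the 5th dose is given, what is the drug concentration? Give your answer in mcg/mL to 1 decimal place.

f = (1/2)^(τ/t½) = (1/2)^(42/21) ≈ 0.2500.
C₀ = D/Vd = 336/12 ≈ 28.000 mcg/mL.
Before the 5th dose, 4 doses have been given. Superposition: Cmin = C₀·(f + f² + … + f^4).
≈ 28.000 × (0.2500 + 0.0625 + 0.0156 + 0.0039) ≈ 28.000 × 0.3320 ≈ 9.296 mcg/mL.

9.3 mcg/mL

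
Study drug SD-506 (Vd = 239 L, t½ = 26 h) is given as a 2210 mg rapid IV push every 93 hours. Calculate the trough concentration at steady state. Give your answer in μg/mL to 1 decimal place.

k = ln2/t½ = ln2/26 ≈ 0.026660 h⁻¹; fraction remaining f = e^(−kτ) = e^(−0.026660×93) ≈ 0.0838.
At steady state, accumulation factor R = 1/(1 − e^(−kτ)) ≈ 1.0915.
Each bolus raises the concentration by D/Vd = 2210/239 ≈ 9.247 μg/mL.
Cmax,ss = C₀/(1 − f) ≈ 9.247/0.9162 ≈ 10.093 μg/mL.
Steady-state trough Cmin,ss = Cmax,ss·f ≈ 10.093 × 0.0838 ≈ 0.846 μg/mL.

0.8 μg/mL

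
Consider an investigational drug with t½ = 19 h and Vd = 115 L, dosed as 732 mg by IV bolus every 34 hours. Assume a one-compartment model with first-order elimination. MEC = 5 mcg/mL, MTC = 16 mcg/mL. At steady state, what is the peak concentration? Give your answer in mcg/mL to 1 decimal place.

9.0 mcg/mL

τ/t½ = 34/19 ≈ 1.7895, so fraction remaining f = (1/2)^(34/19) ≈ 0.2893.
Accumulation ratio R = 1/(1 − f) ≈ 1/0.7107 ≈ 1.4071.
Single-dose peak C₀ = D/Vd = 732/115 ≈ 6.365 mcg/mL.
Steady-state peak Cmax,ss = C₀·R ≈ 6.365 × 1.4071 ≈ 8.956 mcg/mL.
Peak 9.0 mcg/mL vs MTC 16 mcg/mL: below toxic threshold.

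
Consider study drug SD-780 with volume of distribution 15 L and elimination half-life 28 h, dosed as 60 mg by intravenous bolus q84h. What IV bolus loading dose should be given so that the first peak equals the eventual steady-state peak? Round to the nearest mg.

69 mg

f = (1/2)^(84/28) ≈ 0.125000; accumulation ratio R = 1/(1−f) ≈ 1.14286.
Loading dose to hit Cmax,ss on first dose: D_load = D_maint·R ≈ 60 × 1.14286 ≈ 68.57 mg.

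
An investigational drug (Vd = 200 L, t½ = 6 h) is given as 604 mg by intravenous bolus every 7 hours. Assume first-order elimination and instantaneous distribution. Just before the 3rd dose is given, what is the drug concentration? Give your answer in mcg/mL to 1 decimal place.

1.9 mcg/mL

f = (1/2)^(τ/t½) = (1/2)^(7/6) ≈ 0.4454.
C₀ = D/Vd = 604/200 ≈ 3.020 mcg/mL.
Before the 3rd dose, 2 doses have been given. Superposition: Cmin = C₀·(f + f²).
≈ 3.020 × (0.4454 + 0.1984) ≈ 3.020 × 0.6438 ≈ 1.944 mcg/mL.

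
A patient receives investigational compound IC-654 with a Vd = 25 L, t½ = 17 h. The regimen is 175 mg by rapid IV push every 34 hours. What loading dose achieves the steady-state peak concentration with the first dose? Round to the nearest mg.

f = (1/2)^(34/17) ≈ 0.250000; accumulation ratio R = 1/(1−f) ≈ 1.33333.
Loading dose to hit Cmax,ss on first dose: D_load = D_maint·R ≈ 175 × 1.33333 ≈ 233.33 mg.

233 mg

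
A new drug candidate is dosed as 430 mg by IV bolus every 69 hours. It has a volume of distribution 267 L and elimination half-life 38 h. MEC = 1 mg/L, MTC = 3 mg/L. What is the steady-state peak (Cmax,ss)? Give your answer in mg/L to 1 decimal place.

τ/t½ = 69/38 ≈ 1.8158, so fraction remaining f = (1/2)^(69/38) ≈ 0.2840.
At steady state, accumulation factor R = 1/(1 − e^(−kτ)) ≈ 1.3966.
Single-dose peak C₀ = D/Vd = 430/267 ≈ 1.610 mg/L.
Cmax,ss = C₀/(1 − f) ≈ 1.610/0.7160 ≈ 2.249 mg/L.
Peak 2.2 mg/L vs MTC 3 mg/L: below toxic threshold.

2.2 mg/L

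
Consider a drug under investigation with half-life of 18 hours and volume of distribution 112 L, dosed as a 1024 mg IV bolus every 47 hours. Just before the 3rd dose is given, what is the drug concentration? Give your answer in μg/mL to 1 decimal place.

f = (1/2)^(τ/t½) = (1/2)^(47/18) ≈ 0.1637.
C₀ = D/Vd = 1024/112 ≈ 9.143 μg/mL.
Before the 3rd dose, 2 doses have been given. Superposition: Cmin = C₀·(f + f²).
≈ 9.143 × (0.1637 + 0.0268) ≈ 9.143 × 0.1905 ≈ 1.742 μg/mL.

1.7 μg/mL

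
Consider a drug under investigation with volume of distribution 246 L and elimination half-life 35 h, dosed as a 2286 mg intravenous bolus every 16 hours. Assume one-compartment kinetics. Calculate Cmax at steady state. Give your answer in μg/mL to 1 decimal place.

k = ln2/t½ = ln2/35 ≈ 0.019804 h⁻¹; fraction remaining f = e^(−kτ) = e^(−0.019804×16) ≈ 0.7284.
Accumulation ratio R = 1/(1 − f) ≈ 1/0.2716 ≈ 3.6819.
Single-dose peak C₀ = D/Vd = 2286/246 ≈ 9.293 μg/mL.
Steady-state peak Cmax,ss = C₀·R ≈ 9.293 × 3.6819 ≈ 34.216 μg/mL.

34.2 μg/mL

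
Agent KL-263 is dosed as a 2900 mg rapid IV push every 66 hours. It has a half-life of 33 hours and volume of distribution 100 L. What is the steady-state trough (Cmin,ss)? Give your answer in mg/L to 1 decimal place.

9.7 mg/L

The dosing interval is 2 half-lives, so f = 2^(−2) = 0.25.
Accumulation ratio R = 1/(1 − f) = 1/0.75 = 4/3.
Single-dose peak C₀ = D/Vd = 2900/100 = 29 mg/L.
Steady-state peak Cmax,ss = C₀·R = 29 × 4/3 ≈ 38.667 mg/L.
Steady-state trough Cmin,ss = Cmax,ss·f ≈ 38.667 × 0.25 ≈ 9.667 mg/L.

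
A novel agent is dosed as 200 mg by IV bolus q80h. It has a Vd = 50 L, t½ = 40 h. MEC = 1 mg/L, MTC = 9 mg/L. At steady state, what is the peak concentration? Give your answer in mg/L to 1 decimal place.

τ = 80 h = 2 half-lives, so f = (1/2)^2 = 0.25.
Accumulation ratio R = 1/(1 − f) = 1/0.75 = 4/3.
Single-dose peak C₀ = D/Vd = 200/50 = 4 mg/L.
Steady-state peak Cmax,ss = C₀·R = 4 × 4/3 ≈ 5.333 mg/L.
Peak 5.3 mg/L vs MTC 9 mg/L: below toxic threshold.

5.3 mg/L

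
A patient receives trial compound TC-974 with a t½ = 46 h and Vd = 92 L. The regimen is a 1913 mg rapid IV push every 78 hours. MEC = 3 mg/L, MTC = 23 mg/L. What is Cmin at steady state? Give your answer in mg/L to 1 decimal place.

9.3 mg/L

k = ln2/t½ = ln2/46 ≈ 0.015068 h⁻¹; fraction remaining f = e^(−kτ) = e^(−0.015068×78) ≈ 0.3087.
At steady state, accumulation factor R = 1/(1 − e^(−kτ)) ≈ 1.4465.
Single-dose peak C₀ = D/Vd = 1913/92 ≈ 20.793 mg/L.
Steady-state peak Cmax,ss = C₀·R ≈ 20.793 × 1.4465 ≈ 30.077 mg/L.
Steady-state trough Cmin,ss = Cmax,ss·f ≈ 30.077 × 0.3087 ≈ 9.285 mg/L.
Trough 9.3 mg/L vs MEC 3 mg/L: adequate.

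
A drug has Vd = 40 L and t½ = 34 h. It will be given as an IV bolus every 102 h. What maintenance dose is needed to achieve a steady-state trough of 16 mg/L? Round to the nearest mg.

4480 mg

τ/t½ = 102/34 ≈ 3, so f = (1/2)^(102/34) ≈ 0.125000.
Cmin,ss = (D/Vd)·f/(1−f), so D = Cmin,ss·Vd·(1−f)/f.
D = 16 × 40 × (1−f)/f ≈ 16 × 40 × 7.00000 ≈ 4480.00 mg.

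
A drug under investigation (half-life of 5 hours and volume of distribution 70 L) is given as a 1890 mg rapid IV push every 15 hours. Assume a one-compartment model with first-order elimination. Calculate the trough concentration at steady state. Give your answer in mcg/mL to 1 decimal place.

τ = 15 h = 3 half-lives, so f = (1/2)^3 = 0.125.
At steady state, R = 1/(1 − 0.125) = 8/7.
Single-dose peak C₀ = D/Vd = 1890/70 = 27 mcg/mL.
Steady-state peak Cmax,ss = C₀·R = 27 × 8/7 ≈ 30.857 mcg/mL.
Steady-state trough Cmin,ss = Cmax,ss·f ≈ 30.857 × 0.125 ≈ 3.857 mcg/mL.

3.9 mcg/mL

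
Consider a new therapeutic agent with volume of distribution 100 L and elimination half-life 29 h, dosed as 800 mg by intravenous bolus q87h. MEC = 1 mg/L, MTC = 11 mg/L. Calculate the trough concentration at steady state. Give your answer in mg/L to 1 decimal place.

1.1 mg/L

The dosing interval is 3 half-lives, so f = 2^(−3) = 0.125.
Accumulation ratio R = 1/(1 − f) = 1/0.875 = 8/7.
Single-dose peak C₀ = D/Vd = 800/100 = 8 mg/L.
Steady-state peak Cmax,ss = C₀·R = 8 × 8/7 ≈ 9.143 mg/L.
Steady-state trough Cmin,ss = Cmax,ss·f ≈ 9.143 × 0.125 ≈ 1.143 mg/L.
Trough 1.1 mg/L vs MEC 1 mg/L: adequate.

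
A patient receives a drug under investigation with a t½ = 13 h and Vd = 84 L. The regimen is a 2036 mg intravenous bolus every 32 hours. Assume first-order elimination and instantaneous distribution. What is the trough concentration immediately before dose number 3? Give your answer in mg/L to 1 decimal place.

f = (1/2)^(τ/t½) = (1/2)^(32/13) ≈ 0.1816.
C₀ = D/Vd = 2036/84 ≈ 24.238 mg/L.
Before the 3rd dose, 2 doses have been given. Superposition: Cmin = C₀·(f + f²).
≈ 24.238 × (0.1816 + 0.0330) ≈ 24.238 × 0.2146 ≈ 5.201 mg/L.

5.2 mg/L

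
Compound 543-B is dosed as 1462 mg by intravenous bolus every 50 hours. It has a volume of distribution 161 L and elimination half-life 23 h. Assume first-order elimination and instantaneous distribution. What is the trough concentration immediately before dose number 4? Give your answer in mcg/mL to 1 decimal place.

2.6 mcg/mL

f = (1/2)^(τ/t½) = (1/2)^(50/23) ≈ 0.2216.
C₀ = D/Vd = 1462/161 ≈ 9.081 mcg/mL.
Before the 4th dose, 3 doses have been given. Superposition: Cmin = C₀·(f + f² + … + f^3).
≈ 9.081 × (0.2216 + 0.0491 + 0.0109) ≈ 9.081 × 0.2816 ≈ 2.557 mcg/mL.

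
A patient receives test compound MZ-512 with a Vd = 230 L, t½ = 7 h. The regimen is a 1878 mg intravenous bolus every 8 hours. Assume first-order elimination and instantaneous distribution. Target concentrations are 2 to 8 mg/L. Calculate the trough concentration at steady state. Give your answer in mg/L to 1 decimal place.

6.8 mg/L

k = ln2/t½ = ln2/7 ≈ 0.099021 h⁻¹; fraction remaining f = e^(−kτ) = e^(−0.099021×8) ≈ 0.4529.
Single-dose peak C₀ = D/Vd = 1878/230 ≈ 8.165 mg/L.
Steady-state trough Cmin,ss = C₀·f/(1−f) ≈ 8.165 × 0.4529/0.5471 ≈ 6.759 mg/L.
Trough 6.8 mg/L vs MEC 2 mg/L: adequate.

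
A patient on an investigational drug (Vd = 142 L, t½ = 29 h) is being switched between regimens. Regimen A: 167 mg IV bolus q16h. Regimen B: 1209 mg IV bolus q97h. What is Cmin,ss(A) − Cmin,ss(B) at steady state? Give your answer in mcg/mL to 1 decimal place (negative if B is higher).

1.6 mcg/mL

Regimen A: f = (1/2)^(16/29) ≈ 0.6822; Cmin,ss = (167/142)·f/(1−f) ≈ 2.525 mcg/mL.
Regimen B: f = (1/2)^(97/29) ≈ 0.0984; Cmin,ss = (1209/142)·f/(1−f) ≈ 0.929 mcg/mL.
Difference ≈ 2.525 − 0.929 ≈ 1.596 mcg/mL.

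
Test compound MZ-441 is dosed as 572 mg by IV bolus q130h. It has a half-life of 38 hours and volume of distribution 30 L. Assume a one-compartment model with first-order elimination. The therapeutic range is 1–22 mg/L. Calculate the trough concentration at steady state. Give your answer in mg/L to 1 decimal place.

2.0 mg/L

k = ln2/t½ = ln2/38 ≈ 0.018241 h⁻¹; fraction remaining f = e^(−kτ) = e^(−0.018241×130) ≈ 0.0934.
Single-dose peak C₀ = D/Vd = 572/30 ≈ 19.067 mg/L.
Steady-state trough Cmin,ss = C₀·f/(1−f) ≈ 19.067 × 0.0934/0.9066 ≈ 1.964 mg/L.
Trough 2.0 mg/L vs MEC 1 mg/L: adequate.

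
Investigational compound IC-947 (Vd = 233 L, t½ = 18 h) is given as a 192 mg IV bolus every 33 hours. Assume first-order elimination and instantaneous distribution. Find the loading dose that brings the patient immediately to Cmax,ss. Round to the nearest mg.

267 mg

f = (1/2)^(33/18) ≈ 0.280616; accumulation ratio R = 1/(1−f) ≈ 1.39008.
Loading dose to hit Cmax,ss on first dose: D_load = D_maint·R ≈ 192 × 1.39008 ≈ 266.90 mg.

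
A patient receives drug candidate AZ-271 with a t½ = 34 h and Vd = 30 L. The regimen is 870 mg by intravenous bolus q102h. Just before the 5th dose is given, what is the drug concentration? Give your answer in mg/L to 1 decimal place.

f = (1/2)^(τ/t½) = (1/2)^(102/34) ≈ 0.1250.
C₀ = D/Vd = 870/30 ≈ 29.000 mg/L.
Before the 5th dose, 4 doses have been given. Superposition: Cmin = C₀·(f + f² + … + f^4).
≈ 29.000 × (0.1250 + 0.0156 + 0.0020 + 0.0002) ≈ 29.000 × 0.1428 ≈ 4.141 mg/L.

4.1 mg/L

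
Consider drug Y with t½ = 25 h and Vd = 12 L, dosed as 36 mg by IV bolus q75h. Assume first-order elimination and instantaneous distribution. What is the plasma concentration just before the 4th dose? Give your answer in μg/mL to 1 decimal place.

0.4 μg/mL

f = (1/2)^(τ/t½) = (1/2)^(75/25) ≈ 0.1250.
C₀ = D/Vd = 36/12 ≈ 3.000 μg/mL.
Before the 4th dose, 3 doses have been given. Superposition: Cmin = C₀·(f + f² + … + f^3).
≈ 3.000 × (0.1250 + 0.0156 + 0.0020) ≈ 3.000 × 0.1426 ≈ 0.428 μg/mL.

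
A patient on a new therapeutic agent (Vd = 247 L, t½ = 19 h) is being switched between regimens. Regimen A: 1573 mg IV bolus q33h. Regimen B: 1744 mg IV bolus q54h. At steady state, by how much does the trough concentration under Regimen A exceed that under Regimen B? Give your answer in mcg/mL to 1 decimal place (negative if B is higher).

1.6 mcg/mL

Regimen A: f = (1/2)^(33/19) ≈ 0.3000; Cmin,ss = (1573/247)·f/(1−f) ≈ 2.729 mcg/mL.
Regimen B: f = (1/2)^(54/19) ≈ 0.1395; Cmin,ss = (1744/247)·f/(1−f) ≈ 1.145 mcg/mL.
Difference ≈ 2.729 − 1.145 ≈ 1.584 mcg/mL.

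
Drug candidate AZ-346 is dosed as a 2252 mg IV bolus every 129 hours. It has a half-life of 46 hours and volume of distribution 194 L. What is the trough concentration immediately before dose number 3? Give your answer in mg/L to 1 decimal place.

1.9 mg/L

f = (1/2)^(τ/t½) = (1/2)^(129/46) ≈ 0.1432.
C₀ = D/Vd = 2252/194 ≈ 11.608 mg/L.
Before the 3rd dose, 2 doses have been given. Superposition: Cmin = C₀·(f + f²).
≈ 11.608 × (0.1432 + 0.0205) ≈ 11.608 × 0.1637 ≈ 1.900 mg/L.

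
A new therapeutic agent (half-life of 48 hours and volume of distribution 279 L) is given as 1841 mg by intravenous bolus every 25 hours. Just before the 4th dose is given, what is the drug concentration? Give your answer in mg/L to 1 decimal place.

f = (1/2)^(τ/t½) = (1/2)^(25/48) ≈ 0.6970.
C₀ = D/Vd = 1841/279 ≈ 6.599 mg/L.
Before the 4th dose, 3 doses have been given. Superposition: Cmin = C₀·(f + f² + … + f^3).
≈ 6.599 × (0.6970 + 0.4858 + 0.3386) ≈ 6.599 × 1.5214 ≈ 10.040 mg/L.

10.0 mg/L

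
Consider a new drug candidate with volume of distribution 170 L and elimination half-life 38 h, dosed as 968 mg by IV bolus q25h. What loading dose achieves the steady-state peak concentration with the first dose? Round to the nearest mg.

2643 mg

f = (1/2)^(25/38) ≈ 0.633803; accumulation ratio R = 1/(1−f) ≈ 2.73077.
Loading dose to hit Cmax,ss on first dose: D_load = D_maint·R ≈ 968 × 2.73077 ≈ 2643.39 mg.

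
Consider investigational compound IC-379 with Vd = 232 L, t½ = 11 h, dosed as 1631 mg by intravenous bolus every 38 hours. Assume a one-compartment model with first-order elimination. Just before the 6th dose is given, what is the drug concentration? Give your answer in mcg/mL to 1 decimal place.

f = (1/2)^(τ/t½) = (1/2)^(38/11) ≈ 0.0912.
C₀ = D/Vd = 1631/232 ≈ 7.030 mcg/mL.
Before the 6th dose, 5 doses have been given. Superposition: Cmin = C₀·(f + f² + … + f^5).
≈ 7.030 × (0.0912 + 0.0083 + 0.0008 + 0.0001 + 0.0000) ≈ 7.030 × 0.1004 ≈ 0.706 mcg/mL.

0.7 mcg/mL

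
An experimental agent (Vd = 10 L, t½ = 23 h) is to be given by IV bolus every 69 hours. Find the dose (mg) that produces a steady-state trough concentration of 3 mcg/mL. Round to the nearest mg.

τ/t½ = 69/23 ≈ 3, so f = (1/2)^(69/23) ≈ 0.125000.
Cmin,ss = (D/Vd)·f/(1−f), so D = Cmin,ss·Vd·(1−f)/f.
D = 3 × 10 × (1−f)/f ≈ 3 × 10 × 7.00000 ≈ 210.00 mg.

210 mg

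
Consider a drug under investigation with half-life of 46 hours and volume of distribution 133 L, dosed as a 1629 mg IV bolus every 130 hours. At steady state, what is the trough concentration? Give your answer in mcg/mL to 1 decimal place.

τ/t½ = 130/46 ≈ 2.8261, so fraction remaining f = (1/2)^(130/46) ≈ 0.1410.
Accumulation ratio R = 1/(1 − f) ≈ 1/0.8590 ≈ 1.1641.
Single-dose peak C₀ = D/Vd = 1629/133 ≈ 12.248 mcg/mL.
Steady-state peak Cmax,ss = C₀·R ≈ 12.248 × 1.1641 ≈ 14.258 mcg/mL.
One interval later, Cmin,ss = Cmax,ss·e^(−kτ) ≈ 14.258 × 0.1410 ≈ 2.010 mcg/mL.

2.0 mcg/mL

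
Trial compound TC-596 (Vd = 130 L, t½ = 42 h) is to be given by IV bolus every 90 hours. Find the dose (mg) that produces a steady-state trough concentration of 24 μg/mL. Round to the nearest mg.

τ/t½ = 90/42 ≈ 2.1429, so f = (1/2)^(90/42) ≈ 0.226431.
Cmin,ss = (D/Vd)·f/(1−f), so D = Cmin,ss·Vd·(1−f)/f.
D = 24 × 130 × (1−f)/f ≈ 24 × 130 × 3.41636 ≈ 10659.04 mg.

10659 mg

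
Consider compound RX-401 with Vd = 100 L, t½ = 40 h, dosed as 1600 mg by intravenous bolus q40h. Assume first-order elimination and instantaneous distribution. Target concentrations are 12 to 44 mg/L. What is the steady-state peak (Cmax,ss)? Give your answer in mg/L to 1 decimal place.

32.0 mg/L

The dosing interval is 1 half-life, so f = 2^(−1) = 0.5.
At steady state, R = 1/(1 − 0.5) = 2/1.
Single-dose peak C₀ = D/Vd = 1600/100 = 16 mg/L.
Steady-state peak Cmax,ss = C₀·R = 16 × 2/1 ≈ 32.000 mg/L.
Peak 32.0 mg/L vs MTC 44 mg/L: below toxic threshold.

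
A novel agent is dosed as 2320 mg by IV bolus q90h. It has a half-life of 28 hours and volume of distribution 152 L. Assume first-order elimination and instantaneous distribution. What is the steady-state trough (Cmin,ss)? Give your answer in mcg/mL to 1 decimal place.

τ/t½ = 90/28 ≈ 3.2143, so fraction remaining f = (1/2)^(90/28) ≈ 0.1077.
Each bolus raises the concentration by D/Vd = 2320/152 ≈ 15.263 mcg/mL.
Steady-state trough Cmin,ss = C₀·f/(1−f) ≈ 15.263 × 0.1077/0.8923 ≈ 1.842 mcg/mL.

1.8 mcg/mL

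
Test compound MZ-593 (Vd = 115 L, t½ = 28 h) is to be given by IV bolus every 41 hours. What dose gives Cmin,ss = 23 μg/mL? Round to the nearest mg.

τ/t½ = 41/28 ≈ 1.4643, so f = (1/2)^(41/28) ≈ 0.362415.
Cmin,ss = (D/Vd)·f/(1−f), so D = Cmin,ss·Vd·(1−f)/f.
D = 23 × 115 × (1−f)/f ≈ 23 × 115 × 1.75927 ≈ 4653.27 mg.

4653 mg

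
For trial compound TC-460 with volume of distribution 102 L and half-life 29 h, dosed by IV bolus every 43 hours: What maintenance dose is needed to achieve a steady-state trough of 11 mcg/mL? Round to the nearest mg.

2014 mg

τ/t½ = 43/29 ≈ 1.4828, so f = (1/2)^(43/29) ≈ 0.357804.
Cmin,ss = (D/Vd)·f/(1−f), so D = Cmin,ss·Vd·(1−f)/f.
D = 11 × 102 × (1−f)/f ≈ 11 × 102 × 1.79483 ≈ 2013.80 mg.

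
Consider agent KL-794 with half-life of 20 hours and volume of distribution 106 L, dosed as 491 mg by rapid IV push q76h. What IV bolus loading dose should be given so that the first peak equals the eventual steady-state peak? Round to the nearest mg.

f = (1/2)^(76/20) ≈ 0.071794; accumulation ratio R = 1/(1−f) ≈ 1.07735.
Loading dose to hit Cmax,ss on first dose: D_load = D_maint·R ≈ 491 × 1.07735 ≈ 528.98 mg.

529 mg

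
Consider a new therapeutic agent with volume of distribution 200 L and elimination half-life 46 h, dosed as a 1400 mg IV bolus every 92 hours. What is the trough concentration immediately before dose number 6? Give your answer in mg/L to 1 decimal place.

f = (1/2)^(τ/t½) = (1/2)^(92/46) ≈ 0.2500.
C₀ = D/Vd = 1400/200 ≈ 7.000 mg/L.
Before the 6th dose, 5 doses have been given. Superposition: Cmin = C₀·(f + f² + … + f^5).
≈ 7.000 × (0.2500 + 0.0625 + 0.0156 + 0.0039 + 0.0010) ≈ 7.000 × 0.3330 ≈ 2.331 mg/L.

2.3 mg/L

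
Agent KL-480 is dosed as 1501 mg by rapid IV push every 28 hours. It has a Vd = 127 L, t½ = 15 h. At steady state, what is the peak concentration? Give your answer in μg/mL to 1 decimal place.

Over one 28-h interval, 28/15 ≈ 1.8667 half-lives elapse, leaving f ≈ 0.2742 of each dose.
At steady state, accumulation factor R = 1/(1 − e^(−kτ)) ≈ 1.3778.
Single-dose peak C₀ = D/Vd = 1501/127 ≈ 11.819 μg/mL.
Steady-state peak Cmax,ss = C₀·R ≈ 11.819 × 1.3778 ≈ 16.284 μg/mL.

16.3 μg/mL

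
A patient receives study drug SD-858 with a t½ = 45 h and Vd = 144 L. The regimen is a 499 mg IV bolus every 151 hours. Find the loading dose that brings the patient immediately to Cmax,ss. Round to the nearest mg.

553 mg

f = (1/2)^(151/45) ≈ 0.097696; accumulation ratio R = 1/(1−f) ≈ 1.10827.
Loading dose to hit Cmax,ss on first dose: D_load = D_maint·R ≈ 499 × 1.10827 ≈ 553.03 mg.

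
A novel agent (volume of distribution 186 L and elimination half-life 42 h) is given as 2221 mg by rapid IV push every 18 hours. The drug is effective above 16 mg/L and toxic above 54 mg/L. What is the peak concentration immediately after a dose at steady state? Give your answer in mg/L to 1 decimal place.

Over one 18-h interval, 18/42 ≈ 0.42857 half-lives elapse, leaving f ≈ 0.7430 of each dose.
At steady state, accumulation factor R = 1/(1 − e^(−kτ)) ≈ 3.8911.
Single-dose peak C₀ = D/Vd = 2221/186 ≈ 11.941 mg/L.
Steady-state peak Cmax,ss = C₀·R ≈ 11.941 × 3.8911 ≈ 46.464 mg/L.
Peak 46.5 mg/L vs MTC 54 mg/L: below toxic threshold.

46.5 mg/L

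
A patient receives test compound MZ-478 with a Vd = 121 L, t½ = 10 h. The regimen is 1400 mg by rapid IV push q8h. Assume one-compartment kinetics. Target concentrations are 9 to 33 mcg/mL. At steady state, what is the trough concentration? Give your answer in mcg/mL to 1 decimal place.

15.6 mcg/mL

τ/t½ = 8/10 ≈ 0.8, so fraction remaining f = (1/2)^(8/10) ≈ 0.5743.
Accumulation ratio R = 1/(1 − f) ≈ 1/0.4257 ≈ 2.3491.
Single-dose peak C₀ = D/Vd = 1400/121 ≈ 11.570 mcg/mL.
Steady-state peak Cmax,ss = C₀·R ≈ 11.570 × 2.3491 ≈ 27.179 mcg/mL.
One interval later, Cmin,ss = Cmax,ss·e^(−kτ) ≈ 27.179 × 0.5743 ≈ 15.609 mcg/mL.
Trough 15.6 mcg/mL vs MEC 9 mcg/mL: adequate.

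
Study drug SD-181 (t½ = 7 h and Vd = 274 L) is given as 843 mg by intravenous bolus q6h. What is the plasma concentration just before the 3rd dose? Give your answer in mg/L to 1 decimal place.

2.6 mg/L

f = (1/2)^(τ/t½) = (1/2)^(6/7) ≈ 0.5520.
C₀ = D/Vd = 843/274 ≈ 3.077 mg/L.
Before the 3rd dose, 2 doses have been given. Superposition: Cmin = C₀·(f + f²).
≈ 3.077 × (0.5520 + 0.3047) ≈ 3.077 × 0.8567 ≈ 2.636 mg/L.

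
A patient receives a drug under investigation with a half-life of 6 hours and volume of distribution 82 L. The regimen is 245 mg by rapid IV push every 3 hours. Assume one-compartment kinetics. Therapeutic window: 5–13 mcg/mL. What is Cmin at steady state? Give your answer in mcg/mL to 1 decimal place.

k = ln2/t½ = ln2/6 ≈ 0.115525 h⁻¹; fraction remaining f = e^(−kτ) = e^(−0.115525×3) ≈ 0.7071.
Single-dose peak C₀ = D/Vd = 245/82 ≈ 2.988 mcg/mL.
Steady-state trough Cmin,ss = C₀·f/(1−f) ≈ 2.988 × 0.7071/0.2929 ≈ 7.213 mcg/mL.
Trough 7.2 mcg/mL vs MEC 5 mcg/mL: adequate.

7.2 mcg/mL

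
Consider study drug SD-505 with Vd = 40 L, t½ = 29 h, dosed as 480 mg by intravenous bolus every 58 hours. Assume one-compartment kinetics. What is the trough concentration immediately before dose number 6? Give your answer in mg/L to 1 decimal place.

4.0 mg/L

f = (1/2)^(τ/t½) = (1/2)^(58/29) ≈ 0.2500.
C₀ = D/Vd = 480/40 ≈ 12.000 mg/L.
Before the 6th dose, 5 doses have been given. Superposition: Cmin = C₀·(f + f² + … + f^5).
≈ 12.000 × (0.2500 + 0.0625 + 0.0156 + 0.0039 + 0.0010) ≈ 12.000 × 0.3330 ≈ 3.996 mg/L.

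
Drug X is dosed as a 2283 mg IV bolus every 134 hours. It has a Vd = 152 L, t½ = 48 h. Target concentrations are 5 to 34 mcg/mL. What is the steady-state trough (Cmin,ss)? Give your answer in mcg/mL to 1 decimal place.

2.5 mcg/mL

Over one 134-h interval, 134/48 ≈ 2.7917 half-lives elapse, leaving f ≈ 0.1444 of each dose.
At steady state, accumulation factor R = 1/(1 − e^(−kτ)) ≈ 1.1688.
Each bolus raises the concentration by D/Vd = 2283/152 ≈ 15.020 mcg/mL.
Cmax,ss = C₀/(1 − f) ≈ 15.020/0.8556 ≈ 17.555 mcg/mL.
One interval later, Cmin,ss = Cmax,ss·e^(−kτ) ≈ 17.555 × 0.1444 ≈ 2.535 mcg/mL.
Trough 2.5 mcg/mL vs MEC 5 mcg/mL: subtherapeutic.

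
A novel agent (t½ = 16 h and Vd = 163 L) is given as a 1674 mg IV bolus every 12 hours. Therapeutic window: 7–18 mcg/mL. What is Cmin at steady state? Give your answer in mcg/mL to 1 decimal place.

k = ln2/t½ = ln2/16 ≈ 0.043322 h⁻¹; fraction remaining f = e^(−kτ) = e^(−0.043322×12) ≈ 0.5946.
Accumulation ratio R = 1/(1 − f) ≈ 1/0.4054 ≈ 2.4667.
Each bolus raises the concentration by D/Vd = 1674/163 ≈ 10.270 mcg/mL.
Cmax,ss = C₀/(1 − f) ≈ 10.270/0.4054 ≈ 25.333 mcg/mL.
Steady-state trough Cmin,ss = Cmax,ss·f ≈ 25.333 × 0.5946 ≈ 15.063 mcg/mL.
Trough 15.1 mcg/mL vs MEC 7 mcg/mL: adequate.

15.1 mcg/mL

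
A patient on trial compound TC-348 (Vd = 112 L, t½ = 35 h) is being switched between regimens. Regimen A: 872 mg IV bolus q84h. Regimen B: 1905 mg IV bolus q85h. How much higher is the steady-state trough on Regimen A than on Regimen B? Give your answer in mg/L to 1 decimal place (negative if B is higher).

Regimen A: f = (1/2)^(84/35) ≈ 0.1895; Cmin,ss = (872/112)·f/(1−f) ≈ 1.820 mg/L.
Regimen B: f = (1/2)^(85/35) ≈ 0.1857; Cmin,ss = (1905/112)·f/(1−f) ≈ 3.879 mg/L.
Difference ≈ 1.820 − 3.879 ≈ -2.059 mg/L.

-2.1 mg/L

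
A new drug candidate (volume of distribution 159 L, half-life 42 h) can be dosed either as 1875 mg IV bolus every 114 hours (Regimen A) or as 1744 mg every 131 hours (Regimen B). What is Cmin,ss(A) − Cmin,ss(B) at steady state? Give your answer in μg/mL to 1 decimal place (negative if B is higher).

Regimen A: f = (1/2)^(114/42) ≈ 0.1524; Cmin,ss = (1875/159)·f/(1−f) ≈ 2.120 μg/mL.
Regimen B: f = (1/2)^(131/42) ≈ 0.1151; Cmin,ss = (1744/159)·f/(1−f) ≈ 1.427 μg/mL.
Difference ≈ 2.120 − 1.427 ≈ 0.693 μg/mL.

0.7 μg/mL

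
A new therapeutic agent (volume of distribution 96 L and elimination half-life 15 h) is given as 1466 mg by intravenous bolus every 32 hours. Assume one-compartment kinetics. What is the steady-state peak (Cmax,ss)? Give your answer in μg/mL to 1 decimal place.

k = ln2/t½ = ln2/15 ≈ 0.046210 h⁻¹; fraction remaining f = e^(−kτ) = e^(−0.046210×32) ≈ 0.2279.
Accumulation ratio R = 1/(1 − f) ≈ 1/0.7721 ≈ 1.2952.
Each bolus raises the concentration by D/Vd = 1466/96 ≈ 15.271 μg/mL.
Cmax,ss = C₀/(1 − f) ≈ 15.271/0.7721 ≈ 19.779 μg/mL.

19.8 μg/mL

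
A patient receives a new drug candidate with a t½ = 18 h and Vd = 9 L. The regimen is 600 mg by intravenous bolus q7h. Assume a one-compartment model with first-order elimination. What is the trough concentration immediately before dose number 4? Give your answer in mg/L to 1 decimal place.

119.5 mg/L

f = (1/2)^(τ/t½) = (1/2)^(7/18) ≈ 0.7637.
C₀ = D/Vd = 600/9 ≈ 66.667 mg/L.
Before the 4th dose, 3 doses have been given. Superposition: Cmin = C₀·(f + f² + … + f^3).
≈ 66.667 × (0.7637 + 0.5832 + 0.4454) ≈ 66.667 × 1.7923 ≈ 119.487 mg/L.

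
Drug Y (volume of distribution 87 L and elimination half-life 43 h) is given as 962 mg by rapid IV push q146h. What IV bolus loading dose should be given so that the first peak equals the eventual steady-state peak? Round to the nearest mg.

f = (1/2)^(146/43) ≈ 0.095038; accumulation ratio R = 1/(1−f) ≈ 1.10502.
Loading dose to hit Cmax,ss on first dose: D_load = D_maint·R ≈ 962 × 1.10502 ≈ 1063.03 mg.

1063 mg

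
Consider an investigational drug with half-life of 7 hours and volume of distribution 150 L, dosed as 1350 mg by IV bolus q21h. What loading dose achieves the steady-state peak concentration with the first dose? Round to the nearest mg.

1543 mg

f = (1/2)^(21/7) ≈ 0.125000; accumulation ratio R = 1/(1−f) ≈ 1.14286.
Loading dose to hit Cmax,ss on first dose: D_load = D_maint·R ≈ 1350 × 1.14286 ≈ 1542.86 mg.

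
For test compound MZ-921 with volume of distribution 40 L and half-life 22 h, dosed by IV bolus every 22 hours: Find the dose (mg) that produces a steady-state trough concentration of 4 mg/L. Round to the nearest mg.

160 mg

τ/t½ = 22/22 ≈ 1, so f = (1/2)^(22/22) ≈ 0.500000.
Cmin,ss = (D/Vd)·f/(1−f), so D = Cmin,ss·Vd·(1−f)/f.
D = 4 × 40 × (1−f)/f ≈ 4 × 40 × 1.00000 ≈ 160.00 mg.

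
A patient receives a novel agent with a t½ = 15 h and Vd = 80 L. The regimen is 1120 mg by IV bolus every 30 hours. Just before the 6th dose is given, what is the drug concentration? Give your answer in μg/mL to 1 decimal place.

4.7 μg/mL

f = (1/2)^(τ/t½) = (1/2)^(30/15) ≈ 0.2500.
C₀ = D/Vd = 1120/80 ≈ 14.000 μg/mL.
Before the 6th dose, 5 doses have been given. Superposition: Cmin = C₀·(f + f² + … + f^5).
≈ 14.000 × (0.2500 + 0.0625 + 0.0156 + 0.0039 + 0.0010) ≈ 14.000 × 0.3330 ≈ 4.662 μg/mL.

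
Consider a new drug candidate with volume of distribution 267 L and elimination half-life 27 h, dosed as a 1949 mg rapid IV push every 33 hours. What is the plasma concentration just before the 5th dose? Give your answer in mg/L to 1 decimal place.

5.3 mg/L

f = (1/2)^(τ/t½) = (1/2)^(33/27) ≈ 0.4286.
C₀ = D/Vd = 1949/267 ≈ 7.300 mg/L.
Before the 5th dose, 4 doses have been given. Superposition: Cmin = C₀·(f + f² + … + f^4).
≈ 7.300 × (0.4286 + 0.1837 + 0.0787 + 0.0337) ≈ 7.300 × 0.7247 ≈ 5.290 mg/L.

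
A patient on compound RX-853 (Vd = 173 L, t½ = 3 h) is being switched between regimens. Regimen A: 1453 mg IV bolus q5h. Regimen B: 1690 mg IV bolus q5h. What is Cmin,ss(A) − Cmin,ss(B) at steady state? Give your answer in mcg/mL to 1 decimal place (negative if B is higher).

Regimen A: f = (1/2)^(5/3) ≈ 0.3150; Cmin,ss = (1453/173)·f/(1−f) ≈ 3.862 mcg/mL.
Regimen B: f = (1/2)^(5/3) ≈ 0.3150; Cmin,ss = (1690/173)·f/(1−f) ≈ 4.492 mcg/mL.
Difference ≈ 3.862 − 4.492 ≈ -0.630 mcg/mL.

-0.6 mcg/mL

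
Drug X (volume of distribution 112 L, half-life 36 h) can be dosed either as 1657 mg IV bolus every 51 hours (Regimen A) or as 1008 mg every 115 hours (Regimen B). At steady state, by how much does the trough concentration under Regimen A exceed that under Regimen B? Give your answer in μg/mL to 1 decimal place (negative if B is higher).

7.8 μg/mL

Regimen A: f = (1/2)^(51/36) ≈ 0.3746; Cmin,ss = (1657/112)·f/(1−f) ≈ 8.862 μg/mL.
Regimen B: f = (1/2)^(115/36) ≈ 0.1092; Cmin,ss = (1008/112)·f/(1−f) ≈ 1.103 μg/mL.
Difference ≈ 8.862 − 1.103 ≈ 7.759 μg/mL.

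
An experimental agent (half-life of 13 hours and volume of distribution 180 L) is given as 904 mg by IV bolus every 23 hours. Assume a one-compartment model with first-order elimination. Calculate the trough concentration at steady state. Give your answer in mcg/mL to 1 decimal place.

2.1 mcg/mL

τ/t½ = 23/13 ≈ 1.7692, so fraction remaining f = (1/2)^(23/13) ≈ 0.2934.
Each bolus raises the concentration by D/Vd = 904/180 ≈ 5.022 mcg/mL.
Steady-state trough Cmin,ss = C₀·f/(1−f) ≈ 5.022 × 0.2934/0.7066 ≈ 2.085 mcg/mL.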